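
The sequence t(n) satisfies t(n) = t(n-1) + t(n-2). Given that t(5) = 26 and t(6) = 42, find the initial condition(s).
Work backwards using t(k) = t(k+2) - t(k+1):
t(4) = t(6) - t(5) = 42 - 26 = 16
t(3) = t(5) - t(4) = 26 - 16 = 10
t(2) = t(4) - t(3) = 16 - 10 = 6
t(1) = t(3) - t(2) = 10 - 6 = 4
t(0) = t(2) - t(1) = 6 - 4 = 2

t(0) = 2, t(1) = 4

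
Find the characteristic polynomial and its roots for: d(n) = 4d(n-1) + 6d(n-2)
Substitute d(n) = rⁿ and divide through by rⁿ⁻²: r² - 4r - 6 = 0
Discriminant: 4² + 4·6 = 40, not a perfect square, so by the quadratic formula r = (4 ± √40)/2.
General solution: d(n) = A·r₁ⁿ + B·r₂ⁿ where r₁,r₂ = (4 ± √40)/2

Characteristic: r² - 4r - 6 = 0, Roots: r = (4 ± √40)/2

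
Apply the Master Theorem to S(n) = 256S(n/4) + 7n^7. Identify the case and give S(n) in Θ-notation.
Master Theorem template: S(n) = a·S(n/b) + f(n).
Here: a=256, b=4, f(n)=7n^7
Compute log_b(a) = log_4(256) = 4.
f(n) = 7n^7 = Ω(n^(4+ε)) with ε = 3, and the regularity condition holds (a·f(n/b) = (a/b^7)·f(n) with a/b^7 = 4^-3 < 1). Case 3: S(n) = Θ(f(n)) = Θ(n^7).

Case 3: S(n) = Θ(n^7)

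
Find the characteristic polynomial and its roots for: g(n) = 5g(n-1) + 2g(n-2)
Substitute g(n) = rⁿ and divide through by rⁿ⁻²: r² - 5r - 2 = 0
Discriminant: 5² + 4·2 = 33, not a perfect square, so by the quadratic formula r = (5 ± √33)/2.
General solution: g(n) = A·r₁ⁿ + B·r₂ⁿ where r₁,r₂ = (5 ± √33)/2

Characteristic: r² - 5r - 2 = 0, Roots: r = (5 ± √33)/2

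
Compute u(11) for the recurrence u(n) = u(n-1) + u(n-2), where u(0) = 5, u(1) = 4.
Computing the sequence terms:
5, 4, 9, 13, 22, 35, 57, 92, 149, 241, 390, 631

631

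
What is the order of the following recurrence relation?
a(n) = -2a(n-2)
The order is the largest lag k for which a(n-k) appears. Here the deepest term is a(n-2), so the order is 2.

Order 2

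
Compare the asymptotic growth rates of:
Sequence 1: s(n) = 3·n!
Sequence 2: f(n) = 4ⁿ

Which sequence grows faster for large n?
Comparing growth rates:
Growth-rate hierarchy: log n ≺ any polynomial ≺ any exponential cⁿ (c>1) ≺ n! ≺ nⁿ.
factorial dominates exponential base 4 asymptotically.

s(n) grows faster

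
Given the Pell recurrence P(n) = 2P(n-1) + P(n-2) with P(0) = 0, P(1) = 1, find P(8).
Computing the sequence terms:
0, 1, 2, 5, 12, 29, 70, 169, 408

408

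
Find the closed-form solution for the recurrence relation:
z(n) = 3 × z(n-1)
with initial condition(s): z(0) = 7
Recurrence: z(n) = 3 × z(n-1), initial: z(0) = 7.
Each term is 3 times the previous, so this is geometric with ratio 3. After n steps: z(n) = z(0)·3ⁿ = 7·3ⁿ.

z(n) = 7·3ⁿ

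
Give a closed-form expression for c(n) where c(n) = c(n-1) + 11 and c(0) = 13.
Recurrence: c(n) = c(n-1) + 11, initial: c(0) = 13.
Each step adds 11, so c(n) = c(0) + 11n = 11n + 13.

c(n) = 11n + 13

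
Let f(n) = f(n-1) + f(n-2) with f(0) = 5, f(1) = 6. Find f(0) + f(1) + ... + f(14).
Computing the sequence terms: 5, 6, 11, 17, 28, 45, 73, 118, 191, 309, 500, 809, 1309, 2118, 3427
Adding these values together:

8966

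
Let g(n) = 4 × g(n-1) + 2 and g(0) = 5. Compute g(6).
Computing step by step:
g(0) = 5
g(1) = 4 × 5 + 2 = 22
g(2) = 4 × 22 + 2 = 90
g(3) = 4 × 90 + 2 = 362
g(4) = 4 × 362 + 2 = 1450
g(5) = 4 × 1450 + 2 = 5802
g(6) = 4 × 5802 + 2 = 23210

23210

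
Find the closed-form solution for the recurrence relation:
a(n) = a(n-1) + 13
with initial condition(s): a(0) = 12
Recurrence: a(n) = a(n-1) + 13, initial: a(0) = 12.
Each step adds 13, so a(n) = a(0) + 13n = 13n + 12.

a(n) = 13n + 12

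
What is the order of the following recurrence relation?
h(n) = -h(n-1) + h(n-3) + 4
The order is the largest lag k for which h(n-k) appears. Here the deepest term is h(n-3) (the 4 term is non-homogeneous and does not affect the order), so the order is 3.

Order 3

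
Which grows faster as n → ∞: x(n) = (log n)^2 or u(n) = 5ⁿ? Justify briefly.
Comparing growth rates:
Growth-rate hierarchy: log n ≺ any polynomial ≺ any exponential cⁿ (c>1) ≺ n! ≺ nⁿ.
exponential base 5 dominates polylogarithmic (log n)^2 asymptotically.

u(n) grows faster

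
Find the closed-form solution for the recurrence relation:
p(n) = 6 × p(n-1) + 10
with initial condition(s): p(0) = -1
Recurrence: p(n) = 6 × p(n-1) + 10, initial: p(0) = -1.
Try p(n) = A·6ⁿ + C. Substituting: A·6ⁿ + C = 6(A·6ⁿ⁻¹ + C) + 10 = A·6ⁿ + 6C + 10, so C = 6C + 10, giving C = -2. Then p(0) = A - 2 = -1 gives A = 1.

p(n) = 6ⁿ - 2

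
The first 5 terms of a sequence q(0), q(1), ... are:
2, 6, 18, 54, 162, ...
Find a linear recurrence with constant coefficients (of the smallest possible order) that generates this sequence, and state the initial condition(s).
Look for the lowest-order linear relation among consecutive terms.
Observation: each term is 3× the previous.
Check at n=2: 3·6 = 18. ✓

q(n) = 3 × q(n-1), q(0) = 2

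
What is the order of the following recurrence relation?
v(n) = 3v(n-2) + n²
The order is the largest lag k for which v(n-k) appears. Here the deepest term is v(n-2) (the n² term is non-homogeneous and does not affect the order), so the order is 2.

Order 2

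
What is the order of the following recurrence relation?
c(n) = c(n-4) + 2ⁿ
The order is the largest lag k for which c(n-k) appears. Here the deepest term is c(n-4) (the 2ⁿ term is non-homogeneous and does not affect the order), so the order is 4.

Order 4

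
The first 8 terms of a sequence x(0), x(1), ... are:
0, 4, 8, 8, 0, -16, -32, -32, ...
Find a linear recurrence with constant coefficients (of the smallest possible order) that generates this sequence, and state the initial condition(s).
Look for the lowest-order linear relation among consecutive terms.
Observation: x(n) - 2·x(n-1) - (-2)·x(n-2) = 0 holds for the shown terms, and no order-1 relation x(n) = α·x(n-1) + β fits.
Check at n=3: 2·8 + (-2)·4 = 8. ✓

x(n) = 2x(n-1) - 2x(n-2), x(0) = 0, x(1) = 4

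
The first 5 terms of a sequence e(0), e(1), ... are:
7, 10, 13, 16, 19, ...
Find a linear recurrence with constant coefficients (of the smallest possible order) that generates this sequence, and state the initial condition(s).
Look for the lowest-order linear relation among consecutive terms.
Observation: consecutive differences are constant (= 3).
Check at n=2: 1·10 + 3 = 13. ✓

e(n) = e(n-1) + 3, e(0) = 7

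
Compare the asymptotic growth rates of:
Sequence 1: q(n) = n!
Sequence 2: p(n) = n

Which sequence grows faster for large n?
Comparing growth rates:
Growth-rate hierarchy: log n ≺ any polynomial ≺ any exponential cⁿ (c>1) ≺ n! ≺ nⁿ.
factorial dominates polynomial degree 1 asymptotically.

q(n) grows faster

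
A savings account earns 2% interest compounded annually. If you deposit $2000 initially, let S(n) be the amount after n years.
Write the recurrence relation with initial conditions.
Each year the balance grows by 2%, i.e. is multiplied by 1 + 2/100 = 1.02, so S(n) = 1.02 × S(n-1). The initial deposit gives S(0) = 2000.
Unrolling gives the closed form S(n) = 2000 × (1.02)ⁿ.

S(n) = 1.02 × S(n-1), S(0) = 2000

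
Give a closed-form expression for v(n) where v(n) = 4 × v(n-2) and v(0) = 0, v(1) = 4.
Recurrence: v(n) = 4 × v(n-2), initial: v(0) = 0, v(1) = 4.
Characteristic equation: r² - 4 = 0, which factors as (r - 2)(r + 2) = 0, so r = 2, -2. General solution v(n) = A·2ⁿ + B·(-2)ⁿ. From v(0) = 0: A + B = 0. From v(1) = 4: 2A - 2B = 4. Solving gives A = 1, B = -1.

v(n) = 2ⁿ - (-2)ⁿ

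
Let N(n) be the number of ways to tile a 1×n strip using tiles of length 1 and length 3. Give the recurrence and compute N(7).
Condition on the last tile: it has length 1 (leaving a 1×(n-1) strip) or length 3 (leaving a 1×(n-3) strip), so N(n) = N(n-1) + N(n-3) (order-3 linear recurrence).
For 0 ≤ i < 3 only unit tiles fit, so N(i) = 1.
Iterating the recurrence: N(3) = 2, N(4) = 3, N(5) = 4, N(6) = 6, N(7) = 9.

N(n) = N(n-1) + N(n-3), with N(i) = 1 for 0 ≤ i < 3; N(7) = 9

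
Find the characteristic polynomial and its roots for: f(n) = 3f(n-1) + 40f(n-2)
Substitute f(n) = rⁿ and divide through by rⁿ⁻²: r² - 3r - 40 = 0
Factor: (r + 5)(r - 8) = 0, so r = -5, 8.
General solution: f(n) = A·(-5)ⁿ + B·8ⁿ

Characteristic: r² - 3r - 40 = 0, Roots: r = -5, 8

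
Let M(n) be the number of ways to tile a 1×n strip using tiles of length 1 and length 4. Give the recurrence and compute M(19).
Condition on the last tile: it has length 1 (leaving a 1×(n-1) strip) or length 4 (leaving a 1×(n-4) strip), so M(n) = M(n-1) + M(n-4) (order-4 linear recurrence).
For 0 ≤ i < 4 only unit tiles fit, so M(i) = 1.
Iterating the recurrence: M(4) = 2, M(5) = 3, M(6) = 4, M(7) = 5, M(8) = 7, M(9) = 10, M(10) = 14, M(11) = 19, M(12) = 26, M(13) = 36, M(14) = 50, M(15) = 69, M(16) = 95, M(17) = 131, M(18) = 181, M(19) = 250.

M(n) = M(n-1) + M(n-4), with M(i) = 1 for 0 ≤ i < 4; M(19) = 250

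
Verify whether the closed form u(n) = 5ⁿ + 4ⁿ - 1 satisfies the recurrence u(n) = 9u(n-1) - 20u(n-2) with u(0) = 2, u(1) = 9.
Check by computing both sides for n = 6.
From the recurrence with u(0) = 2, u(1) = 9:
  u(0) = 2, u(1) = 9, u(2) = 41, u(3) = 189, u(4) = 881, u(5) = 4149, u(6) = 19721
  so the recurrence gives u(6) = 19721.
From the proposed closed form u(n) = 5ⁿ + 4ⁿ - 1:
  u(6) = 19720.
The recurrence gives 19721 but the closed form gives 19720, so the closed form does not satisfy the recurrence.

No, the closed form is incorrect.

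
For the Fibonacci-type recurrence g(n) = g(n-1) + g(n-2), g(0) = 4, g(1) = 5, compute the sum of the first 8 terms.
Computing the sequence terms: 4, 5, 9, 14, 23, 37, 60, 97
Adding these values together:

249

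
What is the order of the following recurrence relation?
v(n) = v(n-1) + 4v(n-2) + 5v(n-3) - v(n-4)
The order is the largest lag k for which v(n-k) appears. Here the deepest term is v(n-4), so the order is 4.

Order 4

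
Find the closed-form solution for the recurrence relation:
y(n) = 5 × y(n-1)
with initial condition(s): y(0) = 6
Recurrence: y(n) = 5 × y(n-1), initial: y(0) = 6.
Each term is 5 times the previous, so this is geometric with ratio 5. After n steps: y(n) = y(0)·5ⁿ = 6·5ⁿ.

y(n) = 6·5ⁿ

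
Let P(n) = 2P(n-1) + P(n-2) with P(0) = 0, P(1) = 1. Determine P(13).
Computing the sequence terms:
0, 1, 2, 5, 12, 29, 70, 169, 408, 985, 2378, 5741, 13860, 33461

33461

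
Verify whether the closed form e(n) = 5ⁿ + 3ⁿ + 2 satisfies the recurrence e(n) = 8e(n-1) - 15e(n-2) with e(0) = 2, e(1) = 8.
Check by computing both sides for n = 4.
From the recurrence with e(0) = 2, e(1) = 8:
  e(0) = 2, e(1) = 8, e(2) = 34, e(3) = 152, e(4) = 706
  so the recurrence gives e(4) = 706.
From the proposed closed form e(n) = 5ⁿ + 3ⁿ + 2:
  e(4) = 708.
The recurrence gives 706 but the closed form gives 708, so the closed form does not satisfy the recurrence.

No, the closed form is incorrect.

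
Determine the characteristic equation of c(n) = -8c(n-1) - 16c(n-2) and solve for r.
Substitute c(n) = rⁿ and divide through by rⁿ⁻²: r² + 8r + 16 = 0
Factor: (r + 4)² = 0, so r = -4 (double root).
General solution: c(n) = (A + Bn)·(-4)ⁿ

Characteristic: r² + 8r + 16 = 0, Roots: r = -4 (double root)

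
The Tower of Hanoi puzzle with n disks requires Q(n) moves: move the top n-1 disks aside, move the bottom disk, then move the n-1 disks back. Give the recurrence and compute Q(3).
Moving n disks = move the top n-1 disks aside (Q(n-1) moves) + move the largest disk (1 move) + move the n-1 disks back on top (Q(n-1) moves), so Q(n) = 2Q(n-1) + 1, with Q(1) = 1 (a single disk takes one move).
First terms: 1, 3, 7, … — each is one less than a power of 2. Indeed Q(n) + 1 = 2(Q(n-1) + 1) with Q(1) + 1 = 2, so Q(n) + 1 = 2ⁿ and Q(n) = 2ⁿ - 1.
Hence Q(3) = 2^3 - 1 = 8 - 1 = 7.

Q(n) = 2Q(n-1) + 1, Q(1) = 1; Q(3) = 7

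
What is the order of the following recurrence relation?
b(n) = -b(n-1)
The order is the largest lag k for which b(n-k) appears. Here the deepest term is b(n-1), so the order is 1.

Order 1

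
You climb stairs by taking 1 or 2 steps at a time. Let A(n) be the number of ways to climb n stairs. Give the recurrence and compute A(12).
Condition on the size of the last step (1 to 2): before it there were n-1, …, n-2 stairs climbed, and these cases are disjoint, so A(n) = A(n-1) + A(n-2) (Fibonacci-type sequence).
Initial conditions by direct count (compositions of i into parts ≤ 2): A(1) = 1; A(2) = 2.
Iterating the recurrence: A(3) = 3, A(4) = 5, A(5) = 8, A(6) = 13, A(7) = 21, A(8) = 34, A(9) = 55, A(10) = 89, A(11) = 144, A(12) = 233.

A(n) = A(n-1) + A(n-2), A(1) = 1, A(2) = 2; A(12) = 233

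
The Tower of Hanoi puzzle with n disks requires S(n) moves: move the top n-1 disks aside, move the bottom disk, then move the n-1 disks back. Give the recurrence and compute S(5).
Moving n disks = move the top n-1 disks aside (S(n-1) moves) + move the largest disk (1 move) + move the n-1 disks back on top (S(n-1) moves), so S(n) = 2S(n-1) + 1, with S(1) = 1 (a single disk takes one move).
First terms: 1, 3, 7, 15, 31, … — each is one less than a power of 2. Indeed S(n) + 1 = 2(S(n-1) + 1) with S(1) + 1 = 2, so S(n) + 1 = 2ⁿ and S(n) = 2ⁿ - 1.
Hence S(5) = 2^5 - 1 = 32 - 1 = 31.

S(n) = 2S(n-1) + 1, S(1) = 1; S(5) = 31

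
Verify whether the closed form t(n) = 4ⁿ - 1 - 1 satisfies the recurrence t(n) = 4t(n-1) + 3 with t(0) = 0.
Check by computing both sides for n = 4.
From the recurrence with t(0) = 0:
  t(0) = 0, t(1) = 3, t(2) = 15, t(3) = 63, t(4) = 255
  so the recurrence gives t(4) = 255.
From the proposed closed form t(n) = 4ⁿ - 1 - 1:
  t(4) = 254.
The recurrence gives 255 but the closed form gives 254, so the closed form does not satisfy the recurrence.

No, the closed form is incorrect.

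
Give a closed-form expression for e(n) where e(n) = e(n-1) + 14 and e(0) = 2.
Recurrence: e(n) = e(n-1) + 14, initial: e(0) = 2.
Each step adds 14, so e(n) = e(0) + 14n = 14n + 2.

e(n) = 14n + 2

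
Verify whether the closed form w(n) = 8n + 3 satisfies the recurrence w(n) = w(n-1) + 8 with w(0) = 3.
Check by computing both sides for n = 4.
From the recurrence with w(0) = 3:
  w(0) = 3, w(1) = 11, w(2) = 19, w(3) = 27, w(4) = 35
  so the recurrence gives w(4) = 35.
From the proposed closed form w(n) = 8n + 3:
  w(4) = 35.
Both sides give 35 at n = 4, and the initial condition(s) match, so the closed form is consistent.

Yes, the closed form is correct.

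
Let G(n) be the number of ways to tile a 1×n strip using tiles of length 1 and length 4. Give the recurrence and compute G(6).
Condition on the last tile: it has length 1 (leaving a 1×(n-1) strip) or length 4 (leaving a 1×(n-4) strip), so G(n) = G(n-1) + G(n-4) (order-4 linear recurrence).
For 0 ≤ i < 4 only unit tiles fit, so G(i) = 1.
Iterating the recurrence: G(4) = 2, G(5) = 3, G(6) = 4.

G(n) = G(n-1) + G(n-4), with G(i) = 1 for 0 ≤ i < 4; G(6) = 4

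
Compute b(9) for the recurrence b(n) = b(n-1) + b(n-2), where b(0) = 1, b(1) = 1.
Computing the sequence terms:
1, 1, 2, 3, 5, 8, 13, 21, 34, 55

55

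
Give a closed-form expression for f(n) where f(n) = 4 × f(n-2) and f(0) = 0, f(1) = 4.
Recurrence: f(n) = 4 × f(n-2), initial: f(0) = 0, f(1) = 4.
Characteristic equation: r² - 4 = 0, which factors as (r - 2)(r + 2) = 0, so r = 2, -2. General solution f(n) = A·2ⁿ + B·(-2)ⁿ. From f(0) = 0: A + B = 0. From f(1) = 4: 2A - 2B = 4. Solving gives A = 1, B = -1.

f(n) = 2ⁿ - (-2)ⁿ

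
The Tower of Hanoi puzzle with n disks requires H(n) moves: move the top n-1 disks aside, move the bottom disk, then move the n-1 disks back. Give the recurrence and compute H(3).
Moving n disks = move the top n-1 disks aside (H(n-1) moves) + move the largest disk (1 move) + move the n-1 disks back on top (H(n-1) moves), so H(n) = 2H(n-1) + 1, with H(1) = 1 (a single disk takes one move).
First terms: 1, 3, 7, … — each is one less than a power of 2. Indeed H(n) + 1 = 2(H(n-1) + 1) with H(1) + 1 = 2, so H(n) + 1 = 2ⁿ and H(n) = 2ⁿ - 1.
Hence H(3) = 2^3 - 1 = 8 - 1 = 7.

H(n) = 2H(n-1) + 1, H(1) = 1; H(3) = 7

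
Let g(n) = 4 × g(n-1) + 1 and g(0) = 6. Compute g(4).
Computing step by step:
g(0) = 6
g(1) = 4 × 6 + 1 = 25
g(2) = 4 × 25 + 1 = 101
g(3) = 4 × 101 + 1 = 405
g(4) = 4 × 405 + 1 = 1621

1621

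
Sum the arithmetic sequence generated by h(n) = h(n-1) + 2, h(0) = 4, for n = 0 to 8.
Computing the sequence terms: 4, 6, 8, 10, 12, 14, 16, 18, 20
Adding these values together:

108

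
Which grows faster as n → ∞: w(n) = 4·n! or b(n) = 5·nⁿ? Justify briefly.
Comparing growth rates:
Growth-rate hierarchy: log n ≺ any polynomial ≺ any exponential cⁿ (c>1) ≺ n! ≺ nⁿ.
super-exponential nⁿ dominates factorial asymptotically.

b(n) grows faster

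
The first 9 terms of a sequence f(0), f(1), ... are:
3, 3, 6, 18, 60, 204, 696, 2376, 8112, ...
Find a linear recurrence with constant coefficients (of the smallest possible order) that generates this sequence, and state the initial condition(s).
Look for the lowest-order linear relation among consecutive terms.
Observation: f(n) - 4·f(n-1) - (-2)·f(n-2) = 0 holds for the shown terms, and no order-1 relation f(n) = α·f(n-1) + β fits.
Check at n=3: 4·6 + (-2)·3 = 18. ✓

f(n) = 4f(n-1) - 2f(n-2), f(0) = 3, f(1) = 3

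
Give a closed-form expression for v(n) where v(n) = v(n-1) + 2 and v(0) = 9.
Recurrence: v(n) = v(n-1) + 2, initial: v(0) = 9.
Each step adds 2, so v(n) = v(0) + 2n = 2n + 9.

v(n) = 2n + 9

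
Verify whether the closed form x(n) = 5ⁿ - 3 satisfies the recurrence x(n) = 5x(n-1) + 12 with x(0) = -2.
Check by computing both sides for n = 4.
From the recurrence with x(0) = -2:
  x(0) = -2, x(1) = 2, x(2) = 22, x(3) = 122, x(4) = 622
  so the recurrence gives x(4) = 622.
From the proposed closed form x(n) = 5ⁿ - 3:
  x(4) = 622.
Both sides give 622 at n = 4, and the initial condition(s) match, so the closed form is consistent.

Yes, the closed form is correct.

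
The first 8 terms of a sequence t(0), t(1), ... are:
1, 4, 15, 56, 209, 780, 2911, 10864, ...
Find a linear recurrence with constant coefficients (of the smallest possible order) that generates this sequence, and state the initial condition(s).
Look for the lowest-order linear relation among consecutive terms.
Observation: t(n) - 4·t(n-1) - (-1)·t(n-2) = 0 holds for the shown terms, and no order-1 relation t(n) = α·t(n-1) + β fits.
Check at n=3: 4·15 + (-1)·4 = 56. ✓

t(n) = 4t(n-1) - t(n-2), t(0) = 1, t(1) = 4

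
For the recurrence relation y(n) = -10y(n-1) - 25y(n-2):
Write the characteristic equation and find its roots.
Substitute y(n) = rⁿ and divide through by rⁿ⁻²: r² + 10r + 25 = 0
Factor: (r + 5)² = 0, so r = -5 (double root).
General solution: y(n) = (A + Bn)·(-5)ⁿ

Characteristic: r² + 10r + 25 = 0, Roots: r = -5 (double root)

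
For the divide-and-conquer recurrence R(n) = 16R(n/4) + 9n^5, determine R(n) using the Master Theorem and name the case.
Master Theorem template: R(n) = a·R(n/b) + f(n).
Here: a=16, b=4, f(n)=9n^5
Compute log_b(a) = log_4(16) = 2.
f(n) = 9n^5 = Ω(n^(2+ε)) with ε = 3, and the regularity condition holds (a·f(n/b) = (a/b^5)·f(n) with a/b^5 = 4^-3 < 1). Case 3: R(n) = Θ(f(n)) = Θ(n^5).

Case 3: R(n) = Θ(n^5)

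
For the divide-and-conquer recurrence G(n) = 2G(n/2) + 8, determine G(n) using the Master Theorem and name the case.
Master Theorem template: G(n) = a·G(n/b) + f(n).
Here: a=2, b=2, f(n)=8
Compute log_b(a) = log_2(2) = 1.
f(n) = 8 = O(n^(1-ε)) with ε = 1. Case 1: G(n) = Θ(n^log_b(a)) = Θ(n).

Case 1: G(n) = Θ(n)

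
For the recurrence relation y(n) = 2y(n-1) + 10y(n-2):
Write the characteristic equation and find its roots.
Substitute y(n) = rⁿ and divide through by rⁿ⁻²: r² - 2r - 10 = 0
Discriminant: 2² + 4·10 = 44, not a perfect square, so by the quadratic formula r = (2 ± √44)/2.
General solution: y(n) = A·r₁ⁿ + B·r₂ⁿ where r₁,r₂ = (2 ± √44)/2

Characteristic: r² - 2r - 10 = 0, Roots: r = (2 ± √44)/2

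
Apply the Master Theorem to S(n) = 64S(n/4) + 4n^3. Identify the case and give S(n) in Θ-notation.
Master Theorem template: S(n) = a·S(n/b) + f(n).
Here: a=64, b=4, f(n)=4n^3
Compute log_b(a) = log_4(64) = 3.
f(n) = 4n^3 = Θ(n^3). Case 2: S(n) = Θ(n^3 log n).

Case 2: S(n) = Θ(n^3 log n)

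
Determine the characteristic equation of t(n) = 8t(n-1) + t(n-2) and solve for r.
Substitute t(n) = rⁿ and divide through by rⁿ⁻²: r² - 8r - 1 = 0
Discriminant: 8² + 4·1 = 68, not a perfect square, so by the quadratic formula r = (8 ± √68)/2.
General solution: t(n) = A·r₁ⁿ + B·r₂ⁿ where r₁,r₂ = (8 ± √68)/2

Characteristic: r² - 8r - 1 = 0, Roots: r = (8 ± √68)/2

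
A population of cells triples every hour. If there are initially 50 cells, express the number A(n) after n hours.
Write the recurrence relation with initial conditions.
Each hour multiplies the count by 3, so the count after n hours depends only on the count after n-1 hours: A(n) = 3 × A(n-1). The starting count gives A(0) = 50.
Unrolling n times gives the closed form A(n) = 50 × 3ⁿ.

A(n) = 3 × A(n-1), A(0) = 50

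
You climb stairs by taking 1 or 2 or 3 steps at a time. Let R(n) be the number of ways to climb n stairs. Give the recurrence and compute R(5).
Condition on the size of the last step (1 to 3): before it there were n-1, …, n-3 stairs climbed, and these cases are disjoint, so R(n) = R(n-1) + R(n-2) + R(n-3) (order-3 linear recurrence).
Initial conditions by direct count (compositions of i into parts ≤ 3): R(1) = 1; R(2) = 2; R(3) = 4.
Iterating the recurrence: R(4) = 7, R(5) = 13.

R(n) = R(n-1) + R(n-2) + R(n-3), R(1) = 1, R(2) = 2, R(3) = 4; R(5) = 13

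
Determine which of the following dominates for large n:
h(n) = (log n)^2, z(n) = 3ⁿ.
Comparing growth rates:
Growth-rate hierarchy: log n ≺ any polynomial ≺ any exponential cⁿ (c>1) ≺ n! ≺ nⁿ.
exponential base 3 dominates polylogarithmic (log n)^2 asymptotically.

z(n) grows faster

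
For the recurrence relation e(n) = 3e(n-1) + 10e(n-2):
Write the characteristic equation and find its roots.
Substitute e(n) = rⁿ and divide through by rⁿ⁻²: r² - 3r - 10 = 0
Factor: (r - 5)(r + 2) = 0, so r = 5, -2.
General solution: e(n) = A·5ⁿ + B·(-2)ⁿ

Characteristic: r² - 3r - 10 = 0, Roots: r = 5, -2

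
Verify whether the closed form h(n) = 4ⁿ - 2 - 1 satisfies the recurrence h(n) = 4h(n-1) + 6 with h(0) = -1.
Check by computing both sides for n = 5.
From the recurrence with h(0) = -1:
  h(0) = -1, h(1) = 2, h(2) = 14, h(3) = 62, h(4) = 254, h(5) = 1022
  so the recurrence gives h(5) = 1022.
From the proposed closed form h(n) = 4ⁿ - 2 - 1:
  h(5) = 1021.
The recurrence gives 1022 but the closed form gives 1021, so the closed form does not satisfy the recurrence.

No, the closed form is incorrect.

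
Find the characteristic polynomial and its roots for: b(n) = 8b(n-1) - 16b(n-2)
Substitute b(n) = rⁿ and divide through by rⁿ⁻²: r² - 8r + 16 = 0
Factor: (r - 4)² = 0, so r = 4 (double root).
General solution: b(n) = (A + Bn)·4ⁿ

Characteristic: r² - 8r + 16 = 0, Roots: r = 4 (double root)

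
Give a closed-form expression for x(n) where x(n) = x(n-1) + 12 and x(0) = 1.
Recurrence: x(n) = x(n-1) + 12, initial: x(0) = 1.
Each step adds 12, so x(n) = x(0) + 12n = 12n + 1.

x(n) = 12n + 1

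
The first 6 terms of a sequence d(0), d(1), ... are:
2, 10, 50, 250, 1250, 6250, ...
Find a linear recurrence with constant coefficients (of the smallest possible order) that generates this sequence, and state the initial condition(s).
Look for the lowest-order linear relation among consecutive terms.
Observation: each term is 5× the previous.
Check at n=2: 5·10 = 50. ✓

d(n) = 5 × d(n-1), d(0) = 2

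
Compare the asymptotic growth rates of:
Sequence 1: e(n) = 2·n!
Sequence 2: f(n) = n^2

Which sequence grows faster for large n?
Comparing growth rates:
Growth-rate hierarchy: log n ≺ any polynomial ≺ any exponential cⁿ (c>1) ≺ n! ≺ nⁿ.
factorial dominates polynomial degree 2 asymptotically.

e(n) grows faster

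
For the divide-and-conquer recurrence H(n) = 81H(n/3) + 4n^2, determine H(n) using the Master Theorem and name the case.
Master Theorem template: H(n) = a·H(n/b) + f(n).
Here: a=81, b=3, f(n)=4n^2
Compute log_b(a) = log_3(81) = 4.
f(n) = 4n^2 = O(n^(4-ε)) with ε = 2. Case 1: H(n) = Θ(n^log_b(a)) = Θ(n^4).

Case 1: H(n) = Θ(n^4)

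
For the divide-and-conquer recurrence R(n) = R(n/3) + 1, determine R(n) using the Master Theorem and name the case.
Master Theorem template: R(n) = a·R(n/b) + f(n).
Here: a=1, b=3, f(n)=1
Compute log_b(a) = log_3(1) = 0.
f(n) = 1 = Θ(1). Case 2: R(n) = Θ(log n).

Case 2: R(n) = Θ(log n)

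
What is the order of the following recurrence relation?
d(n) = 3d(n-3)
The order is the largest lag k for which d(n-k) appears. Here the deepest term is d(n-3), so the order is 3.

Order 3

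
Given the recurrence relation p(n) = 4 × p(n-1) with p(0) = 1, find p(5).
Computing step by step:
p(0) = 1
p(1) = 4 × 1 = 4
p(2) = 4 × 4 = 16
p(3) = 4 × 16 = 64
p(4) = 4 × 64 = 256
p(5) = 4 × 256 = 1024

1024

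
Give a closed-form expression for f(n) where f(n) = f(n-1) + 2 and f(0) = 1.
Recurrence: f(n) = f(n-1) + 2, initial: f(0) = 1.
Each step adds 2, so f(n) = f(0) + 2n = 2n + 1.

f(n) = 2n + 1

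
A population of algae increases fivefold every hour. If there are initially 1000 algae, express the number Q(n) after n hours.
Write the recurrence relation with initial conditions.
Each hour multiplies the count by 5, so the count after n hours depends only on the count after n-1 hours: Q(n) = 5 × Q(n-1). The starting count gives Q(0) = 1000.
Unrolling n times gives the closed form Q(n) = 1000 × 5ⁿ.

Q(n) = 5 × Q(n-1), Q(0) = 1000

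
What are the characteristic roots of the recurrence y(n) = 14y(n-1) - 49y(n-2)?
Substitute y(n) = rⁿ and divide through by rⁿ⁻²: r² - 14r + 49 = 0
Factor: (r - 7)² = 0, so r = 7 (double root).
General solution: y(n) = (A + Bn)·7ⁿ

Characteristic: r² - 14r + 49 = 0, Roots: r = 7 (double root)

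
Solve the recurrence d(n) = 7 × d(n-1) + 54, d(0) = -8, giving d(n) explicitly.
Recurrence: d(n) = 7 × d(n-1) + 54, initial: d(0) = -8.
Try d(n) = A·7ⁿ + C. Substituting: A·7ⁿ + C = 7(A·7ⁿ⁻¹ + C) + 54 = A·7ⁿ + 7C + 54, so C = 7C + 54, giving C = -9. Then d(0) = A - 9 = -8 gives A = 1.

d(n) = 7ⁿ - 9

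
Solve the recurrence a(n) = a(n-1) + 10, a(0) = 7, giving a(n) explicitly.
Recurrence: a(n) = a(n-1) + 10, initial: a(0) = 7.
Each step adds 10, so a(n) = a(0) + 10n = 10n + 7.

a(n) = 10n + 7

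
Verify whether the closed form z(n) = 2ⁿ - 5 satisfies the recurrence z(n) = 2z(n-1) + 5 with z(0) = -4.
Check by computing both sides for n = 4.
From the recurrence with z(0) = -4:
  z(0) = -4, z(1) = -3, z(2) = -1, z(3) = 3, z(4) = 11
  so the recurrence gives z(4) = 11.
From the proposed closed form z(n) = 2ⁿ - 5:
  z(4) = 11.
Both sides give 11 at n = 4, and the initial condition(s) match, so the closed form is consistent.

Yes, the closed form is correct.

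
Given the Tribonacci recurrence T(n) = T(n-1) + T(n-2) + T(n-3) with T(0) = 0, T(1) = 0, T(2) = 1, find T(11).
Computing the sequence terms:
0, 0, 1, 1, 2, 4, 7, 13, 24, 44, 81, 149

149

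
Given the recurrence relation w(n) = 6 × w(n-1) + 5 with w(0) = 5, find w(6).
Computing step by step:
w(0) = 5
w(1) = 6 × 5 + 5 = 35
w(2) = 6 × 35 + 5 = 215
w(3) = 6 × 215 + 5 = 1295
w(4) = 6 × 1295 + 5 = 7775
w(5) = 6 × 7775 + 5 = 46655
w(6) = 6 × 46655 + 5 = 279935

279935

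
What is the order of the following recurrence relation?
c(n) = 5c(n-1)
The order is the largest lag k for which c(n-k) appears. Here the deepest term is c(n-1), so the order is 1.

Order 1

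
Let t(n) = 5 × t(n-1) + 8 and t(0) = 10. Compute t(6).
Computing step by step:
t(0) = 10
t(1) = 5 × 10 + 8 = 58
t(2) = 5 × 58 + 8 = 298
t(3) = 5 × 298 + 8 = 1498
t(4) = 5 × 1498 + 8 = 7498
t(5) = 5 × 7498 + 8 = 37498
t(6) = 5 × 37498 + 8 = 187498

187498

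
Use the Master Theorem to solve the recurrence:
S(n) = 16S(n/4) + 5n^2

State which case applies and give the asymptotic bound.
Master Theorem template: S(n) = a·S(n/b) + f(n).
Here: a=16, b=4, f(n)=5n^2
Compute log_b(a) = log_4(16) = 2.
f(n) = 5n^2 = Θ(n^2). Case 2: S(n) = Θ(n^2 log n).

Case 2: S(n) = Θ(n^2 log n)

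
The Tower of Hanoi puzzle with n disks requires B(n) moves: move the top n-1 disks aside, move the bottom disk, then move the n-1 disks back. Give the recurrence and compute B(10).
Moving n disks = move the top n-1 disks aside (B(n-1) moves) + move the largest disk (1 move) + move the n-1 disks back on top (B(n-1) moves), so B(n) = 2B(n-1) + 1, with B(1) = 1 (a single disk takes one move).
First terms: 1, 3, 7, 15, 31, 63, … — each is one less than a power of 2. Indeed B(n) + 1 = 2(B(n-1) + 1) with B(1) + 1 = 2, so B(n) + 1 = 2ⁿ and B(n) = 2ⁿ - 1.
Hence B(10) = 2^10 - 1 = 1024 - 1 = 1023.

B(n) = 2B(n-1) + 1, B(1) = 1; B(10) = 1023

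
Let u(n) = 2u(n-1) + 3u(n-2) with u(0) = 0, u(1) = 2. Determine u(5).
Computing the sequence terms:
0, 2, 4, 14, 40, 122

122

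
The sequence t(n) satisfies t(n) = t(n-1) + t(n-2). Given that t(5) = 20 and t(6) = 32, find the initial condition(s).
Work backwards using t(k) = t(k+2) - t(k+1):
t(4) = t(6) - t(5) = 32 - 20 = 12
t(3) = t(5) - t(4) = 20 - 12 = 8
t(2) = t(4) - t(3) = 12 - 8 = 4
t(1) = t(3) - t(2) = 8 - 4 = 4
t(0) = t(2) - t(1) = 4 - 4 = 0

t(0) = 0, t(1) = 4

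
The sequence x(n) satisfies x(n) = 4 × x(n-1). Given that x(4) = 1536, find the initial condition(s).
In general x(n) = 4ⁿ · x(0). At n = 4: x(0) = x(4) / 4^4 = 1536 / 256 = 6.

x(0) = 6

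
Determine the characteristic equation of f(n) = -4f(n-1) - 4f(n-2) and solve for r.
Substitute f(n) = rⁿ and divide through by rⁿ⁻²: r² + 4r + 4 = 0
Factor: (r + 2)² = 0, so r = -2 (double root).
General solution: f(n) = (A + Bn)·(-2)ⁿ

Characteristic: r² + 4r + 4 = 0, Roots: r = -2 (double root)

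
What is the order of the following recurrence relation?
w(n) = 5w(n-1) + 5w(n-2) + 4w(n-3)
The order is the largest lag k for which w(n-k) appears. Here the deepest term is w(n-3), so the order is 3.

Order 3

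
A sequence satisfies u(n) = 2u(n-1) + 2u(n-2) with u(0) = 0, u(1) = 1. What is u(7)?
Computing the sequence terms:
0, 1, 2, 6, 16, 44, 120, 328

328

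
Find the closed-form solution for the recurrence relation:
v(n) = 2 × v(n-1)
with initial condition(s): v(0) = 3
Recurrence: v(n) = 2 × v(n-1), initial: v(0) = 3.
Each term is 2 times the previous, so this is geometric with ratio 2. After n steps: v(n) = v(0)·2ⁿ = 3·2ⁿ.

v(n) = 3·2ⁿ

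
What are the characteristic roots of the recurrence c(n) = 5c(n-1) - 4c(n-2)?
Substitute c(n) = rⁿ and divide through by rⁿ⁻²: r² - 5r + 4 = 0
Factor: (r - 4)(r - 1) = 0, so r = 4, 1.
General solution: c(n) = A·4ⁿ + B·1ⁿ

Characteristic: r² - 5r + 4 = 0, Roots: r = 4, 1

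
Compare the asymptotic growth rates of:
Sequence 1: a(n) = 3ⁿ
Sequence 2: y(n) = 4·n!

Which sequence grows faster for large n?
Comparing growth rates:
Growth-rate hierarchy: log n ≺ any polynomial ≺ any exponential cⁿ (c>1) ≺ n! ≺ nⁿ.
factorial dominates exponential base 3 asymptotically.

y(n) grows faster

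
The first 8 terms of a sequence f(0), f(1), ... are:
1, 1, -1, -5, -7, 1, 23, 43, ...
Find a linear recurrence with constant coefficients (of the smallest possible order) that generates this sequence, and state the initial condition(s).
Look for the lowest-order linear relation among consecutive terms.
Observation: f(n) - 2·f(n-1) - (-3)·f(n-2) = 0 holds for the shown terms, and no order-1 relation f(n) = α·f(n-1) + β fits.
Check at n=3: 2·-1 + (-3)·1 = -5. ✓

f(n) = 2f(n-1) - 3f(n-2), f(0) = 1, f(1) = 1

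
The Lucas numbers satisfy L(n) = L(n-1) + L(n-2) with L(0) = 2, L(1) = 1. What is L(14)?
Computing the sequence terms:
2, 1, 3, 4, 7, 11, 18, 29, 47, 76, 123, 199, 322, 521, 843

843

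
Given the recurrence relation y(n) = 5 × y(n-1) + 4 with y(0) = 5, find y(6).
Computing step by step:
y(0) = 5
y(1) = 5 × 5 + 4 = 29
y(2) = 5 × 29 + 4 = 149
y(3) = 5 × 149 + 4 = 749
y(4) = 5 × 749 + 4 = 3749
y(5) = 5 × 3749 + 4 = 18749
y(6) = 5 × 18749 + 4 = 93749

93749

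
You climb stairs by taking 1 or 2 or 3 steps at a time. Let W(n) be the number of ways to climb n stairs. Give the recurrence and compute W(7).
Condition on the size of the last step (1 to 3): before it there were n-1, …, n-3 stairs climbed, and these cases are disjoint, so W(n) = W(n-1) + W(n-2) + W(n-3) (order-3 linear recurrence).
Initial conditions by direct count (compositions of i into parts ≤ 3): W(1) = 1; W(2) = 2; W(3) = 4.
Iterating the recurrence: W(4) = 7, W(5) = 13, W(6) = 24, W(7) = 44.

W(n) = W(n-1) + W(n-2) + W(n-3), W(1) = 1, W(2) = 2, W(3) = 4; W(7) = 44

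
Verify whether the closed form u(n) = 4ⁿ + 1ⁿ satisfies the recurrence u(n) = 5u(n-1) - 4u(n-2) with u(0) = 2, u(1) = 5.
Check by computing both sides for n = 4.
From the recurrence with u(0) = 2, u(1) = 5:
  u(0) = 2, u(1) = 5, u(2) = 17, u(3) = 65, u(4) = 257
  so the recurrence gives u(4) = 257.
From the proposed closed form u(n) = 4ⁿ + 1ⁿ:
  u(4) = 257.
Both sides give 257 at n = 4, and the initial condition(s) match, so the closed form is consistent.

Yes, the closed form is correct.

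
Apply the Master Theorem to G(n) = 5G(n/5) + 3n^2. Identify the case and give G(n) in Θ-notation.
Master Theorem template: G(n) = a·G(n/b) + f(n).
Here: a=5, b=5, f(n)=3n^2
Compute log_b(a) = log_5(5) = 1.
f(n) = 3n^2 = Ω(n^(1+ε)) with ε = 1, and the regularity condition holds (a·f(n/b) = (a/b^2)·f(n) with a/b^2 = 5^-1 < 1). Case 3: G(n) = Θ(f(n)) = Θ(n^2).

Case 3: G(n) = Θ(n^2)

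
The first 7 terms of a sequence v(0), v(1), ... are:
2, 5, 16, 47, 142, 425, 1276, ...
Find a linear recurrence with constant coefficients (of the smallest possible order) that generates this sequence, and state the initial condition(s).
Look for the lowest-order linear relation among consecutive terms.
Observation: v(n) - 2·v(n-1) - (3)·v(n-2) = 0 holds for the shown terms, and no order-1 relation v(n) = α·v(n-1) + β fits.
Check at n=3: 2·16 + (3)·5 = 47. ✓

v(n) = 2v(n-1) + 3v(n-2), v(0) = 2, v(1) = 5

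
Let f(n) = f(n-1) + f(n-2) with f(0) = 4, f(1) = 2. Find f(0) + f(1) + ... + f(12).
Computing the sequence terms: 4, 2, 6, 8, 14, 22, 36, 58, 94, 152, 246, 398, 644
Adding these values together:

1684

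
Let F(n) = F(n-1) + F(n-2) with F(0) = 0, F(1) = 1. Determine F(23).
Computing the sequence terms:
0, 1, 1, 2, 3, 5, 8, 13, 21, 34, 55, 89, 144, 233, 377, 610, 987, 1597, 2584, 4181, 6765, 10946, 17711, 28657

28657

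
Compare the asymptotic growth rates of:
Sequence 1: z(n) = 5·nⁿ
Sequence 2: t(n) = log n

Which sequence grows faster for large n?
Comparing growth rates:
Growth-rate hierarchy: log n ≺ any polynomial ≺ any exponential cⁿ (c>1) ≺ n! ≺ nⁿ.
super-exponential nⁿ dominates logarithmic asymptotically.

z(n) grows faster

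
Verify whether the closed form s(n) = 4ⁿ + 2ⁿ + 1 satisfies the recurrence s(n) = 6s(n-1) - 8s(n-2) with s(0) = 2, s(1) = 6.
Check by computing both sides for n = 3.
From the recurrence with s(0) = 2, s(1) = 6:
  s(0) = 2, s(1) = 6, s(2) = 20, s(3) = 72
  so the recurrence gives s(3) = 72.
From the proposed closed form s(n) = 4ⁿ + 2ⁿ + 1:
  s(3) = 73.
The recurrence gives 72 but the closed form gives 73, so the closed form does not satisfy the recurrence.

No, the closed form is incorrect.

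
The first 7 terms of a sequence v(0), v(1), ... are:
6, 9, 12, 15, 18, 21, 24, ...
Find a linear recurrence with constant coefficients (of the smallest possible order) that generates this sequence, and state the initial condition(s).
Look for the lowest-order linear relation among consecutive terms.
Observation: consecutive differences are constant (= 3).
Check at n=2: 1·9 + 3 = 12. ✓

v(n) = v(n-1) + 3, v(0) = 6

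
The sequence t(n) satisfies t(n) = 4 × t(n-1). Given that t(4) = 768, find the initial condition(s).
In general t(n) = 4ⁿ · t(0). At n = 4: t(0) = t(4) / 4^4 = 768 / 256 = 3.

t(0) = 3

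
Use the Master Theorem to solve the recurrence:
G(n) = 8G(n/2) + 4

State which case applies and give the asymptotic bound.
Master Theorem template: G(n) = a·G(n/b) + f(n).
Here: a=8, b=2, f(n)=4
Compute log_b(a) = log_2(8) = 3.
f(n) = 4 = O(n^(3-ε)) with ε = 3. Case 1: G(n) = Θ(n^log_b(a)) = Θ(n^3).

Case 1: G(n) = Θ(n^3)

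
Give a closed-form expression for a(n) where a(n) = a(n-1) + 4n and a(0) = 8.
Recurrence: a(n) = a(n-1) + 4n, initial: a(0) = 8.
Telescoping: a(n) = a(0) + 4·Σᵢ₌₁ⁿ i = 8 + 4·n(n+1)/2.

a(n) = 4·n(n+1)/2 + 8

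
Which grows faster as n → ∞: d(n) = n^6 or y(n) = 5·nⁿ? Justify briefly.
Comparing growth rates:
Growth-rate hierarchy: log n ≺ any polynomial ≺ any exponential cⁿ (c>1) ≺ n! ≺ nⁿ.
super-exponential nⁿ dominates polynomial degree 6 asymptotically.

y(n) grows faster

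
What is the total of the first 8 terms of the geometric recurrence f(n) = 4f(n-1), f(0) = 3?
Computing the sequence terms: 3, 12, 48, 192, 768, 3072, 12288, 49152
Adding these values together:

65535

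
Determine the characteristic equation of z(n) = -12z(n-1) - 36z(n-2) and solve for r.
Substitute z(n) = rⁿ and divide through by rⁿ⁻²: r² + 12r + 36 = 0
Factor: (r + 6)² = 0, so r = -6 (double root).
General solution: z(n) = (A + Bn)·(-6)ⁿ

Characteristic: r² + 12r + 36 = 0, Roots: r = -6 (double root)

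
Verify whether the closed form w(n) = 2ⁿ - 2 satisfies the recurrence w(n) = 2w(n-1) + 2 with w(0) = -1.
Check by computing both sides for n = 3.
From the recurrence with w(0) = -1:
  w(0) = -1, w(1) = 0, w(2) = 2, w(3) = 6
  so the recurrence gives w(3) = 6.
From the proposed closed form w(n) = 2ⁿ - 2:
  w(3) = 6.
Both sides give 6 at n = 3, and the initial condition(s) match, so the closed form is consistent.

Yes, the closed form is correct.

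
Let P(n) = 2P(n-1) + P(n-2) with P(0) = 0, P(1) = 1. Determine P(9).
Computing the sequence terms:
0, 1, 2, 5, 12, 29, 70, 169, 408, 985

985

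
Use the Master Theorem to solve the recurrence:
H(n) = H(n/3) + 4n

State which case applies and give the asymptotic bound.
Master Theorem template: H(n) = a·H(n/b) + f(n).
Here: a=1, b=3, f(n)=4n
Compute log_b(a) = log_3(1) = 0.
f(n) = 4n = Ω(n^(0+ε)) with ε = 1, and the regularity condition holds (a·f(n/b) = (a/b^1)·f(n) with a/b^1 = 3^-1 < 1). Case 3: H(n) = Θ(f(n)) = Θ(n).

Case 3: H(n) = Θ(n)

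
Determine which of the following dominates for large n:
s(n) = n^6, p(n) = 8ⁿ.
Comparing growth rates:
Growth-rate hierarchy: log n ≺ any polynomial ≺ any exponential cⁿ (c>1) ≺ n! ≺ nⁿ.
exponential base 8 dominates polynomial degree 6 asymptotically.

p(n) grows faster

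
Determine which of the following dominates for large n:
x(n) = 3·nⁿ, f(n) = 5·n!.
Comparing growth rates:
Growth-rate hierarchy: log n ≺ any polynomial ≺ any exponential cⁿ (c>1) ≺ n! ≺ nⁿ.
super-exponential nⁿ dominates factorial asymptotically.

x(n) grows faster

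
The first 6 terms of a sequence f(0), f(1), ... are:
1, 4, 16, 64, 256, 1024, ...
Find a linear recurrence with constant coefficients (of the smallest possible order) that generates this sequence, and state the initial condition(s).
Look for the lowest-order linear relation among consecutive terms.
Observation: each term is 4× the previous.
Check at n=2: 4·4 = 16. ✓

f(n) = 4 × f(n-1), f(0) = 1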